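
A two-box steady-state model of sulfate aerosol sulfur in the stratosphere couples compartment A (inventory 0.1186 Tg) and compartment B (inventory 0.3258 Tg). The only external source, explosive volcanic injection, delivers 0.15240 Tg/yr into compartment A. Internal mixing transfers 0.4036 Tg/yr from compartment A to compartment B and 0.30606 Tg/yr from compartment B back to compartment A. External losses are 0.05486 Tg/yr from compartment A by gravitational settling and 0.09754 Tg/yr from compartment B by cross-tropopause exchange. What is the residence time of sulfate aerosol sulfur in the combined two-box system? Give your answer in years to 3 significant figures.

For the system as a whole, the A↔B exchange is internal and contributes nothing to the throughput; only the external sinks remove mass.
M_total = 0.1186 + 0.3258 = 0.44440 Tg.
ΣF_external_out = 0.05486 + 0.09754 = 0.15240 Tg/yr.
τ = M_total / ΣF_ext = 0.44440 / 0.15240 = 2.916 yr.

2.92 yr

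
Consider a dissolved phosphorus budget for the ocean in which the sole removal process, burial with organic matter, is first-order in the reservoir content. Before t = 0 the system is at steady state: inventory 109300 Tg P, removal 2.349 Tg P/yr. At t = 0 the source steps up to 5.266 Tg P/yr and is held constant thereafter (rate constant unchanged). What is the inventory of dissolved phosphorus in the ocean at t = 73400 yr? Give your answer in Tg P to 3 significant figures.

217000 Tg P

τ = M₀/F₀ = 109300/2.349 = 46530 yr; rate constant k = 1/τ.
New steady state M_∞ = F₁/k = F₁·τ = 5.266 × 46530 = 245030 Tg P.
M(t) = M_∞ + (M₀ − M_∞)·e^(−t/τ); t/τ = 73400/46530 = 1.577, so e^(−t/τ) = 0.2065.
M(t) = 245030 − 135700 × 0.2065 = 217000 Tg P.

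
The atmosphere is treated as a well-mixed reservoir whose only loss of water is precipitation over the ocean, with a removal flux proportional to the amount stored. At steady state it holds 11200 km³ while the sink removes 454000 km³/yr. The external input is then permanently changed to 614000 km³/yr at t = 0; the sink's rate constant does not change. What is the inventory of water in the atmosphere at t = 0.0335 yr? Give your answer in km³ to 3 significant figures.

14100 km³

τ = M₀/F₀ = 11200/454000 = 0.02467 yr; rate constant k = 1/τ.
New steady state M_∞ = F₁/k = F₁·τ = 614000 × 0.02467 = 15147 km³.
M(t) = M_∞ + (M₀ − M_∞)·e^(−t/τ); t/τ = 0.0335/0.02467 = 1.358, so e^(−t/τ) = 0.2572.
M(t) = 15147 − 3947 × 0.2572 = 14132 km³.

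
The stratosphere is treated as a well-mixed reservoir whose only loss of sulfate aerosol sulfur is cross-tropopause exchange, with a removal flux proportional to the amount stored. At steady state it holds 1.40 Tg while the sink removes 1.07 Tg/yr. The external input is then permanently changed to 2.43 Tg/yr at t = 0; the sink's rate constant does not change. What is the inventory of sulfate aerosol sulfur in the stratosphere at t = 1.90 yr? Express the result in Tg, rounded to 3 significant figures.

Residence time τ = M₀/F₀ = 1.308 yr. The eventual steady state is M_∞ = M₀·(F₁/F₀) = 1.40 × 2.43/1.07 = 3.1794 Tg.
The anomaly ΔM(t) = M(t) − M_∞ decays as ΔM₀·e^(−t/τ) with ΔM₀ = 1.40 − 3.1794 = −1.779 Tg.
At t = 1.90 yr, e^(−t/τ) = e^(−1.452) = 0.2341, so ΔM = −0.4165 Tg and M = 3.1794 − 0.4165 = 2.7629 Tg.

2.76 Tg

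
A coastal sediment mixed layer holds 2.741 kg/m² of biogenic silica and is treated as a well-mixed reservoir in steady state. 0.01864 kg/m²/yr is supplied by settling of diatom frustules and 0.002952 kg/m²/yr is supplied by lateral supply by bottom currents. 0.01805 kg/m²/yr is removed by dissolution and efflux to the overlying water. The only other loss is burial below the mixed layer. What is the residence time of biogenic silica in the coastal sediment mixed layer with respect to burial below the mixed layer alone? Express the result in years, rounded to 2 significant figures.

770 yr

At steady state ΣF_in = ΣF_out.
ΣF_in = 0.01864 + 0.002952 = 0.021592 kg/m²/yr.
Burial below the mixed layer flux = ΣF_in − (0.01805) = 0.021592 − 0.01805 = 0.003542 kg/m²/yr.
τ = M / F = 2.741 / 0.003542 = 773.9 yr.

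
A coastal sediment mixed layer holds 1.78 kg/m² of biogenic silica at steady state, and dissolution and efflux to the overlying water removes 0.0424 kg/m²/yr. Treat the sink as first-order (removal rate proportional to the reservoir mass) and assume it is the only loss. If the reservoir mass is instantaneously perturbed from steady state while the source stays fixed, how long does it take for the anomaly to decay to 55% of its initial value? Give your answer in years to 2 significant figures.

For a linear reservoir the anomaly decays as exp(−t/τ) with τ = M/F = 1.78/0.0424 = 41.98 yr.
exp(−t/τ) = 0.55 ⇒ t = −τ ln(0.55) = 41.98 × 0.5978 = 25.10 yr.

25 yr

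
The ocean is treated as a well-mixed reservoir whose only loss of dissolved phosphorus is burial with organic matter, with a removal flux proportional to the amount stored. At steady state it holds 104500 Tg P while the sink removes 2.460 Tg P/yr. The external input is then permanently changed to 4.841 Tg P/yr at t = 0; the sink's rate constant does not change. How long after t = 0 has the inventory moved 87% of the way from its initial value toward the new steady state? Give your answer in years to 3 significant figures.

τ = M₀/F₀ = 104500/2.460 = 42480 yr.
The remaining gap fraction is e^(−t/τ); 87% covered ⇒ e^(−t/τ) = 0.130.
t = −τ ln(0.130) = 42480 × 2.040 = 86670 yr.

86700 yr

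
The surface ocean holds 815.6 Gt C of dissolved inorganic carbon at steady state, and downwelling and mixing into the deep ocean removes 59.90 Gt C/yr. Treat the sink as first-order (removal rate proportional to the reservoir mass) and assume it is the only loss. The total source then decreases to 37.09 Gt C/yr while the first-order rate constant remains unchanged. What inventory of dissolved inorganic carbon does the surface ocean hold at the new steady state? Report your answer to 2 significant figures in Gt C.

510 Gt C

Rate constant k = F/M = 59.90 / 815.6 = 0.07344 yr⁻¹.
At the new steady state, source = k·M_new ⇒ M_new = 37.09 / 0.07344 = 505.0 Gt C.
(Equivalently M_new = M × F_new/F_old = 815.6 × 37.09/59.90.)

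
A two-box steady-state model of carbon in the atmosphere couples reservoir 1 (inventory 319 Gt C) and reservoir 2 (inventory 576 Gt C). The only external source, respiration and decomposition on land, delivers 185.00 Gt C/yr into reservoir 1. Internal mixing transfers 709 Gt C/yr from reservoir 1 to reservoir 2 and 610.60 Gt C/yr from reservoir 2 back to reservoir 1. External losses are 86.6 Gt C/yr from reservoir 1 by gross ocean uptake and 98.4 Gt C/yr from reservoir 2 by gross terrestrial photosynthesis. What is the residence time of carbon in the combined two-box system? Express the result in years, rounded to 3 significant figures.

4.84 yr

For the system as a whole, the A↔B exchange is internal and contributes nothing to the throughput; only the external sinks remove mass.
M_total = 319 + 576 = 895.00 Gt C.
ΣF_external_out = 86.6 + 98.4 = 185.00 Gt C/yr.
τ = M_total / ΣF_ext = 895.00 / 185.00 = 4.838 yr.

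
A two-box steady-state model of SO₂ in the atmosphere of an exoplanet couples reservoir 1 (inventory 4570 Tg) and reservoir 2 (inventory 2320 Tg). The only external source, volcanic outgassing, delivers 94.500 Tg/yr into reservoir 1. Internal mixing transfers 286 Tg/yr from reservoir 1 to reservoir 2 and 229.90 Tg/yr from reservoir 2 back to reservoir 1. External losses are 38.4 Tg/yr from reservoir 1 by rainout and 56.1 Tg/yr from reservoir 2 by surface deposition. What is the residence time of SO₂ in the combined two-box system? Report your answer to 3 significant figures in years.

Treat the two boxes together as one reservoir: the mixing fluxes between them are internal recycling, so τ = ΣM / Σ(external losses).
M_total = 4570 + 2320 = 6890.0 Tg.
ΣF_external_out = 38.4 + 56.1 = 94.500 Tg/yr.
τ = M_total / ΣF_ext = 6890.0 / 94.500 = 72.91 yr.

72.9 yr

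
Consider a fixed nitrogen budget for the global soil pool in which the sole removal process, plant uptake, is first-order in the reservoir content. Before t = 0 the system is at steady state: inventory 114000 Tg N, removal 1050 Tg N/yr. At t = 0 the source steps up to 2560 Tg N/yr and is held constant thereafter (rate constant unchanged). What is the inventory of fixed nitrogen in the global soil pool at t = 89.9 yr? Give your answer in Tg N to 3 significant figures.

τ = M₀/F₀ = 114000/1050 = 108.6 yr; rate constant k = 1/τ.
New steady state M_∞ = F₁/k = F₁·τ = 2560 × 108.6 = 277940 Tg N.
M(t) = M_∞ + (M₀ − M_∞)·e^(−t/τ); t/τ = 89.9/108.6 = 0.8280, so e^(−t/τ) = 0.4369.
M(t) = 277940 − 163900 × 0.4369 = 206310 Tg N.

206000 Tg N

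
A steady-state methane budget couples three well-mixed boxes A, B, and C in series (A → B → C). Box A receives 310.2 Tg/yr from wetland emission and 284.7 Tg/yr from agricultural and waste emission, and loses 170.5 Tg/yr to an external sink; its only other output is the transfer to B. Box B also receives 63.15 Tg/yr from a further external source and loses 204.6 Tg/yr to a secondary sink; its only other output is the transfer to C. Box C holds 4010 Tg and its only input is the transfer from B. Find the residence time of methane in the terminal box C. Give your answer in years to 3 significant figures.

14.2 yr

Box A: F(A→B) = (310.2 + 284.7) − 170.5 = 424.40 Tg/yr.
Box B: F(B→C) = (424.40 + 63.15) − 204.6 = 282.95 Tg/yr.
Box C throughput = its input = 282.95 Tg/yr; τ = 4010 / 282.95 = 14.17 yr.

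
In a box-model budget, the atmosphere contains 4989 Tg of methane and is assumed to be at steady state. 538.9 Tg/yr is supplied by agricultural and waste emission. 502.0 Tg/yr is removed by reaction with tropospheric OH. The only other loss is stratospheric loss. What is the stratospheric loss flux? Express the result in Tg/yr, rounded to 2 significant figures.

37 Tg/yr

At steady state ΣF_in = ΣF_out.
ΣF_in = 538.90 Tg/yr.
Stratospheric loss flux = ΣF_in − (502.0) = 538.90 − 502.0 = 36.90 Tg/yr.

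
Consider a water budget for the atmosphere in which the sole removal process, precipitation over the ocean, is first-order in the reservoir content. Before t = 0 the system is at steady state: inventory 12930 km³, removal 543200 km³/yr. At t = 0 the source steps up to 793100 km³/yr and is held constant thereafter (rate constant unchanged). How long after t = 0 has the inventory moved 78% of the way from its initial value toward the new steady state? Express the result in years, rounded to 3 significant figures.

τ = M₀/F₀ = 12930/543200 = 0.02380 yr.
The remaining gap fraction is e^(−t/τ); 78% covered ⇒ e^(−t/τ) = 0.220.
t = −τ ln(0.220) = 0.02380 × 1.514 = 0.03604 yr.

0.0360 yr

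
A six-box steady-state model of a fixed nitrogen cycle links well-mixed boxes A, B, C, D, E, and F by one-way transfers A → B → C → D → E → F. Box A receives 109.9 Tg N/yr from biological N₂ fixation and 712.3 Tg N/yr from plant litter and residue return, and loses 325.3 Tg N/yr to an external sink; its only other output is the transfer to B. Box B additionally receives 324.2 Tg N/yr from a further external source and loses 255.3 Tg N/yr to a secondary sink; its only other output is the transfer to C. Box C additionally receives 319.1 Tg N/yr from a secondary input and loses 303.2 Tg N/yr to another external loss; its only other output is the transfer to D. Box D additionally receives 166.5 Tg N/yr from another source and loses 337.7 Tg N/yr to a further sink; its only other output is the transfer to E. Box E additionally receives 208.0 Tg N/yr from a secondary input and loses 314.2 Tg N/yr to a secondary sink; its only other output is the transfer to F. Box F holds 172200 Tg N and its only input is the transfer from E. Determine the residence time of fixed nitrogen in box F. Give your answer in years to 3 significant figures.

566 yr

Box A: F(A→B) = (109.9 + 712.3) − 325.3 = 496.90 Tg N/yr.
Box B: F(B→C) = (496.90 + 324.2) − 255.3 = 565.80 Tg N/yr.
Box C: F(C→D) = (565.80 + 319.1) − 303.2 = 581.70 Tg N/yr.
Box D: F(D→E) = (581.70 + 166.5) − 337.7 = 410.50 Tg N/yr.
Box E: F(E→F) = (410.50 + 208.0) − 314.2 = 304.30 Tg N/yr.
Box F throughput = its input = 304.30 Tg N/yr; τ = 172200 / 304.30 = 565.9 yr.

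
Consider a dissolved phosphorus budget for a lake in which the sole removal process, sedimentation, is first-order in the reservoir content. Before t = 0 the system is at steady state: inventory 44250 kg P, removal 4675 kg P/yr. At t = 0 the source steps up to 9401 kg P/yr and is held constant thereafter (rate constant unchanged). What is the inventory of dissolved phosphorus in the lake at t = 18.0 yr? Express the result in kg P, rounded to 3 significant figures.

82300 kg P

The sink rate constant is k = F₀/M₀ = 4675/44250 = 0.1056 yr⁻¹.
Solving dM/dt = F₁ − kM with M(0) = M₀ gives M(t) = F₁/k + (M₀ − F₁/k)·e^(−kt).
F₁/k = 9401/0.1056 = 88983 kg P; kt = 0.1056 × 18.0 = 1.902, e^(−kt) = 0.1493.
M(18.0) = 88983 + (44250 − 88983) × 0.1493 = 88983 − 6679 = 82303 kg P.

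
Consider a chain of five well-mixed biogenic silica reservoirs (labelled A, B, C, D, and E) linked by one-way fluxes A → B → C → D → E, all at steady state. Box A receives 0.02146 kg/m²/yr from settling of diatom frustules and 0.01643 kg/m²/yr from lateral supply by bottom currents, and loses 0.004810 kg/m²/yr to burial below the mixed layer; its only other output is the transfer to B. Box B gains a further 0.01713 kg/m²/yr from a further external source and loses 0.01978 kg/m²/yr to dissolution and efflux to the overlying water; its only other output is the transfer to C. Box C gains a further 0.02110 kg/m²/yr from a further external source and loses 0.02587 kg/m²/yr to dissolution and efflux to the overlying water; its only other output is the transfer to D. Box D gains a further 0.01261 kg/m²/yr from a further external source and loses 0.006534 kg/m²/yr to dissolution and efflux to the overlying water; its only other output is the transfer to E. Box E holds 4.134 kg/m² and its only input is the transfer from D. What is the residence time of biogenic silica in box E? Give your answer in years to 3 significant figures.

130 yr

Box A: F(A→B) = (0.02146 + 0.01643) − 0.004810 = 0.033080 kg/m²/yr.
Box B: F(B→C) = (0.033080 + 0.01713) − 0.01978 = 0.030430 kg/m²/yr.
Box C: F(C→D) = (0.030430 + 0.02110) − 0.02587 = 0.025660 kg/m²/yr.
Box D: F(D→E) = (0.025660 + 0.01261) − 0.006534 = 0.031736 kg/m²/yr.
Box E throughput = its input = 0.031736 kg/m²/yr; τ = 4.134 / 0.031736 = 130.3 yr.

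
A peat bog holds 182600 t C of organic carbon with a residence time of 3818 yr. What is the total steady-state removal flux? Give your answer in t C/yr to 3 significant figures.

F = M / τ = 182600 / 3818 = 47.83 t C/yr.

47.8 t C/yr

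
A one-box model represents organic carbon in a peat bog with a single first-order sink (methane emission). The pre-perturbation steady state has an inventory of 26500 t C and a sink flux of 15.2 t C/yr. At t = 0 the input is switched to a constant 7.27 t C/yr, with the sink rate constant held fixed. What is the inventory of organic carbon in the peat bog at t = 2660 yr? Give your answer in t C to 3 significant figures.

The sink rate constant is k = F₀/M₀ = 15.2/26500 = 0.0005736 yr⁻¹.
Solving dM/dt = F₁ − kM with M(0) = M₀ gives M(t) = F₁/k + (M₀ − F₁/k)·e^(−kt).
F₁/k = 7.27/0.0005736 = 12675 t C; kt = 0.0005736 × 2660 = 1.526, e^(−kt) = 0.2175.
M(2660) = 12675 + (26500 − 12675) × 0.2175 = 12675 + 3006 = 15681 t C.

15700 t C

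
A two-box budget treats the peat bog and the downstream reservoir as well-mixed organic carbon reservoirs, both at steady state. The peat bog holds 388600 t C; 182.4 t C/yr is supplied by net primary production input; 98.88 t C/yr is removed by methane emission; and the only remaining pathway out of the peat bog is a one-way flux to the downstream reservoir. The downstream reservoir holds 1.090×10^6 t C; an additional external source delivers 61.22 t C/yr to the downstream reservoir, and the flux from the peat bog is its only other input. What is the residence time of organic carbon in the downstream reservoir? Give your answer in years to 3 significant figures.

Balance the peat bog: ΣF_in = 182.40 t C/yr.
Flux to the downstream reservoir = ΣF_in − (98.88) = 83.520 t C/yr.
Total input to the downstream reservoir = 83.520 + 61.22 = 144.74 t C/yr; at steady state this equals its total output.
τ = M / F = 1.090×10^6 / 144.74 = 7531 yr.

7530 yr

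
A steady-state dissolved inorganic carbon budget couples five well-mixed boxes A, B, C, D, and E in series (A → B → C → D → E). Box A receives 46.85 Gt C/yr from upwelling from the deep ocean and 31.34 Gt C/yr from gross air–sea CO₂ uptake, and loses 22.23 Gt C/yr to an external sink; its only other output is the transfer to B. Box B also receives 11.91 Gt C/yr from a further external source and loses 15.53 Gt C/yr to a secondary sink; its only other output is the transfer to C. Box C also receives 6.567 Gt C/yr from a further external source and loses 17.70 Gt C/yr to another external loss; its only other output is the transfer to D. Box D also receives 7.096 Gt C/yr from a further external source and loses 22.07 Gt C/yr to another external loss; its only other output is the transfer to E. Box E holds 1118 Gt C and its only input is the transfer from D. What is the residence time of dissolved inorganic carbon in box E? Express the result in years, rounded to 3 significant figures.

Box A: F(A→B) = (46.85 + 31.34) − 22.23 = 55.960 Gt C/yr.
Box B: F(B→C) = (55.960 + 11.91) − 15.53 = 52.340 Gt C/yr.
Box C: F(C→D) = (52.340 + 6.567) − 17.70 = 41.207 Gt C/yr.
Box D: F(D→E) = (41.207 + 7.096) − 22.07 = 26.233 Gt C/yr.
Box E throughput = its input = 26.233 Gt C/yr; τ = 1118 / 26.233 = 42.62 yr.

42.6 yr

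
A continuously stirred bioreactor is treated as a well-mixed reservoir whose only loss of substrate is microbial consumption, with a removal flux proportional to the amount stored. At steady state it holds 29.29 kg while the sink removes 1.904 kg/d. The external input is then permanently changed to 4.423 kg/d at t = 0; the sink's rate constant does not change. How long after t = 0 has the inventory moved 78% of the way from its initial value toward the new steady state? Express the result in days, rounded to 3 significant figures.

τ = M₀/F₀ = 29.29/1.904 = 15.38 d.
The remaining gap fraction is e^(−t/τ); 78% covered ⇒ e^(−t/τ) = 0.220.
t = −τ ln(0.220) = 15.38 × 1.514 = 23.29 d.

23.3 d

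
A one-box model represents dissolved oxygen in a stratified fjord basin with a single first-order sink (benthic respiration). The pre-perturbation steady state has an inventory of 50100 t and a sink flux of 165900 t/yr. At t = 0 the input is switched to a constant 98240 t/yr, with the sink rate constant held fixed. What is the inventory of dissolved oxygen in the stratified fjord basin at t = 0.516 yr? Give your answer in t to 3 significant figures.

τ = M₀/F₀ = 50100/165900 = 0.3020 yr; rate constant k = 1/τ.
New steady state M_∞ = F₁/k = F₁·τ = 98240 × 0.3020 = 29667 t.
M(t) = M_∞ + (M₀ − M_∞)·e^(−t/τ); t/τ = 0.516/0.3020 = 1.709, so e^(−t/τ) = 0.1811.
M(t) = 29667 + 20430 × 0.1811 = 33368 t.

33400 t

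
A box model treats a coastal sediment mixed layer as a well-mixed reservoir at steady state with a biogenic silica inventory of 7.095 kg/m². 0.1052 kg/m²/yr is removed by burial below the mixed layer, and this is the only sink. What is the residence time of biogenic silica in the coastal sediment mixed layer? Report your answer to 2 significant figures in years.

67 yr

τ = M / F = 7.095 / 0.1052 = 67.44 yr.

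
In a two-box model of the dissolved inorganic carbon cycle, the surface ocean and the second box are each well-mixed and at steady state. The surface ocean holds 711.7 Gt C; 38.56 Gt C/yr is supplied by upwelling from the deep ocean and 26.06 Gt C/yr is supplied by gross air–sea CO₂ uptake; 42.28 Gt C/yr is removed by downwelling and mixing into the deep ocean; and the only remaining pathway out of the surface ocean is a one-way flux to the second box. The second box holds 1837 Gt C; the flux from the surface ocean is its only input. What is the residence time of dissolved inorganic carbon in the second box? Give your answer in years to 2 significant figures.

Balance the surface ocean: ΣF_in = 38.56 + 26.06 = 64.620 Gt C/yr.
Flux to the second box = ΣF_in − (42.28) = 22.340 Gt C/yr.
At steady state the output of the second box equals its input, 22.340 Gt C/yr.
τ = M / F = 1837 / 22.340 = 82.23 yr.

82 yr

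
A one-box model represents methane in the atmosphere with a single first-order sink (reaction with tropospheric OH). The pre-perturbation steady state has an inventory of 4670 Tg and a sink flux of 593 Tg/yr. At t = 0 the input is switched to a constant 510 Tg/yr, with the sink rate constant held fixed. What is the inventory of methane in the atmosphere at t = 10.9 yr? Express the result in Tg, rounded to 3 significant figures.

4180 Tg

The sink rate constant is k = F₀/M₀ = 593/4670 = 0.1270 yr⁻¹.
Solving dM/dt = F₁ − kM with M(0) = M₀ gives M(t) = F₁/k + (M₀ − F₁/k)·e^(−kt).
F₁/k = 510/0.1270 = 4016.4 Tg; kt = 0.1270 × 10.9 = 1.384, e^(−kt) = 0.2506.
M(10.9) = 4016.4 + (4670 − 4016.4) × 0.2506 = 4016.4 + 163.8 = 4180.1 Tg.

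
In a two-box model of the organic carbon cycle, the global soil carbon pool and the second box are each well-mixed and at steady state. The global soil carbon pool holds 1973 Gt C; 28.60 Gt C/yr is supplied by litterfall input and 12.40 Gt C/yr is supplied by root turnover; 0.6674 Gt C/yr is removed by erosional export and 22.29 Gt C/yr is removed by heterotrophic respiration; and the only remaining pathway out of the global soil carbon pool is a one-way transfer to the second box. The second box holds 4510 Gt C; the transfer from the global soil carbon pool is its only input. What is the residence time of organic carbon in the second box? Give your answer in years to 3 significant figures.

Balance the global soil carbon pool: ΣF_in = 28.60 + 12.40 = 41.000 Gt C/yr.
Transfer to the second box = ΣF_in − (0.6674 + 22.29) = 18.043 Gt C/yr.
At steady state the output of the second box equals its input, 18.043 Gt C/yr.
τ = M / F = 4510 / 18.043 = 250.0 yr.

250 yr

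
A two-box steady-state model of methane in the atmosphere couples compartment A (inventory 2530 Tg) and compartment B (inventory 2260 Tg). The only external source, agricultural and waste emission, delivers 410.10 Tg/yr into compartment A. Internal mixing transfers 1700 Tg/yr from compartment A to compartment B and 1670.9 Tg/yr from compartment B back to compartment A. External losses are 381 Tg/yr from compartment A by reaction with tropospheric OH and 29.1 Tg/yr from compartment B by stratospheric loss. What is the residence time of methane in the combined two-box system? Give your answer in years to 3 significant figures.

Residence time in the combined system uses the total inventory and the total *external* removal — internal exchanges between the two boxes cancel.
M_total = 2530 + 2260 = 4790.0 Tg.
ΣF_external_out = 381 + 29.1 = 410.10 Tg/yr.
τ = M_total / ΣF_ext = 4790.0 / 410.10 = 11.68 yr.

11.7 yr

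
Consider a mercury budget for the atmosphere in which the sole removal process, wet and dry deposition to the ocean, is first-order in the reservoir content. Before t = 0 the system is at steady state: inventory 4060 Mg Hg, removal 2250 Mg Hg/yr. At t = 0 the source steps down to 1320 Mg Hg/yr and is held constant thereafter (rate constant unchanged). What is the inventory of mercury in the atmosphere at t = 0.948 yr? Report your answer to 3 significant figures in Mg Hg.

The sink rate constant is k = F₀/M₀ = 2250/4060 = 0.5542 yr⁻¹.
Solving dM/dt = F₁ − kM with M(0) = M₀ gives M(t) = F₁/k + (M₀ − F₁/k)·e^(−kt).
F₁/k = 1320/0.5542 = 2381.9 Mg Hg; kt = 0.5542 × 0.948 = 0.5254, e^(−kt) = 0.5913.
M(0.948) = 2381.9 + (4060 − 2381.9) × 0.5913 = 2381.9 + 992.3 = 3374.2 Mg Hg.

3370 Mg Hg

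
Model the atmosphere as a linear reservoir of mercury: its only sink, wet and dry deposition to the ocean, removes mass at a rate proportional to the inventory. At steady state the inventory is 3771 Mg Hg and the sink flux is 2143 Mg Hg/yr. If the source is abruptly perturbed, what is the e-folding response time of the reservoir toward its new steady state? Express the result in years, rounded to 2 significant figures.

For a linear reservoir the response time equals the residence time τ = M/F.
τ = 3771 / 2143 = 1.760 yr.

1.8 yr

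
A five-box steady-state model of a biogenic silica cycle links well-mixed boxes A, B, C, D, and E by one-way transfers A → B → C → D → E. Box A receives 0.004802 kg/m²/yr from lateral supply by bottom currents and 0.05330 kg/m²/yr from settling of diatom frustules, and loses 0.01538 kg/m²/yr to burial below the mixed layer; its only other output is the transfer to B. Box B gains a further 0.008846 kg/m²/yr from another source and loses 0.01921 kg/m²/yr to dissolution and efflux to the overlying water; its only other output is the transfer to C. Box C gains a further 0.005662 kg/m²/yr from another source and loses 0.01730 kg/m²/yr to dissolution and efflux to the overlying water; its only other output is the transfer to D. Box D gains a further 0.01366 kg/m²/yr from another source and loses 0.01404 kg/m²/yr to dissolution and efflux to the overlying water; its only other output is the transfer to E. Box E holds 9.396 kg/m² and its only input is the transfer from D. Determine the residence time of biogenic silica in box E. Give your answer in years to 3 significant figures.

462 yr

Box A: F(A→B) = (0.004802 + 0.05330) − 0.01538 = 0.042722 kg/m²/yr.
Box B: F(B→C) = (0.042722 + 0.008846) − 0.01921 = 0.032358 kg/m²/yr.
Box C: F(C→D) = (0.032358 + 0.005662) − 0.01730 = 0.020720 kg/m²/yr.
Box D: F(D→E) = (0.020720 + 0.01366) − 0.01404 = 0.020340 kg/m²/yr.
Box E throughput = its input = 0.020340 kg/m²/yr; τ = 9.396 / 0.020340 = 461.9 yr.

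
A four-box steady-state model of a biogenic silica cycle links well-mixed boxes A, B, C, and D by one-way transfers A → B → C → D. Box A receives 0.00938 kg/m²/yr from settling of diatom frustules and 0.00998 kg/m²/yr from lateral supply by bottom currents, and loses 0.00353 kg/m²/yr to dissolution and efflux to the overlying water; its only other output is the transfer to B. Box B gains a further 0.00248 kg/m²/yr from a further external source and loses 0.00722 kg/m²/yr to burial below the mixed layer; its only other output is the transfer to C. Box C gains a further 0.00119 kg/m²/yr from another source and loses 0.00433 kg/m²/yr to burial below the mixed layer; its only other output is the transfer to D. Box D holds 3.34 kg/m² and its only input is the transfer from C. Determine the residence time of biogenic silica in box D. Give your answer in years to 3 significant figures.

420 yr

Box A: F(A→B) = (0.00938 + 0.00998) − 0.00353 = 0.015830 kg/m²/yr.
Box B: F(B→C) = (0.015830 + 0.00248) − 0.00722 = 0.011090 kg/m²/yr.
Box C: F(C→D) = (0.011090 + 0.00119) − 0.00433 = 0.0079500 kg/m²/yr.
Box D throughput = its input = 0.0079500 kg/m²/yr; τ = 3.34 / 0.0079500 = 420.1 yr.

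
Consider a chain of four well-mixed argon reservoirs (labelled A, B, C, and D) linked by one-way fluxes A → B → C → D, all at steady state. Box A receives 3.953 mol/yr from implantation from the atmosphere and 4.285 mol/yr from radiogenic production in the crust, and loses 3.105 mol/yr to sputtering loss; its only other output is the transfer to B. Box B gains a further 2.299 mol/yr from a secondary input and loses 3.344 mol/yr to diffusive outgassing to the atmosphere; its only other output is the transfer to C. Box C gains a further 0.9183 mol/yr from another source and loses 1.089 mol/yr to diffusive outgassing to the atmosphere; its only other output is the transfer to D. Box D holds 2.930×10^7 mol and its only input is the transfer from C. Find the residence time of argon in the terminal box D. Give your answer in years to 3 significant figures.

7.48×10^6 yr

Box A: F(A→B) = (3.953 + 4.285) − 3.105 = 5.1330 mol/yr.
Box B: F(B→C) = (5.1330 + 2.299) − 3.344 = 4.0880 mol/yr.
Box C: F(C→D) = (4.0880 + 0.9183) − 1.089 = 3.9173 mol/yr.
Box D throughput = its input = 3.9173 mol/yr; τ = 2.930×10^7 / 3.9173 = 7.480×10^6 yr.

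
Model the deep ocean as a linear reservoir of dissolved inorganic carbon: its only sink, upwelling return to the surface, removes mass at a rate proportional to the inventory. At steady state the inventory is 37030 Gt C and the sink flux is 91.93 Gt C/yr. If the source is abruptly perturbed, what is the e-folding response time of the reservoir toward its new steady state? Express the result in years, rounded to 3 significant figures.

403 yr

For a linear reservoir the response time equals the residence time τ = M/F.
τ = 37030 / 91.93 = 402.8 yr.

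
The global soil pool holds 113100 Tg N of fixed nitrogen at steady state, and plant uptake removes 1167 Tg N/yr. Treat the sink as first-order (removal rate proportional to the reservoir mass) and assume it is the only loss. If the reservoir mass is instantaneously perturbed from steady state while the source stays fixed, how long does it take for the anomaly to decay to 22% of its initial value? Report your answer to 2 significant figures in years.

For a linear reservoir the anomaly decays as exp(−t/τ) with τ = M/F = 113100/1167 = 96.92 yr.
exp(−t/τ) = 0.22 ⇒ t = −τ ln(0.22) = 96.92 × 1.514 = 146.7 yr.

150 yr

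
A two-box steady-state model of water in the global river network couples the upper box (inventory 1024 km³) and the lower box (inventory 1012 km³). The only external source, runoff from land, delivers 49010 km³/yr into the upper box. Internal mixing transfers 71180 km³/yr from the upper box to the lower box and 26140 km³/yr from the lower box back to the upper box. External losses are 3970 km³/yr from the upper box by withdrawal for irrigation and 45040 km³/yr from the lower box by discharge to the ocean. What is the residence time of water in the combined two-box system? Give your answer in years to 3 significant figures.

For the system as a whole, the A↔B exchange is internal and contributes nothing to the throughput; only the external sinks remove mass.
M_total = 1024 + 1012 = 2036.0 km³.
ΣF_external_out = 3970 + 45040 = 49010 km³/yr.
τ = M_total / ΣF_ext = 2036.0 / 49010 = 0.04154 yr.

0.0415 yr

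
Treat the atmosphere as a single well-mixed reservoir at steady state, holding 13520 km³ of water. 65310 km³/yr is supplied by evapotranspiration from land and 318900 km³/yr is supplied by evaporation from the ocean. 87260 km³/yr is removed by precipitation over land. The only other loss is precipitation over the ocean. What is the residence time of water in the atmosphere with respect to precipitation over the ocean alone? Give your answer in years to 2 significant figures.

0.046 yr

At steady state ΣF_in = ΣF_out.
ΣF_in = 65310 + 318900 = 384210 km³/yr.
Precipitation over the ocean flux = ΣF_in − (87260) = 384210 − 87260 = 297000 km³/yr.
τ = M / F = 13520 / 297000 = 0.04553 yr.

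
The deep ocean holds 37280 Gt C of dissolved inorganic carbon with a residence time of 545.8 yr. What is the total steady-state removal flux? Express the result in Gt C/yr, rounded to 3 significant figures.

68.3 Gt C/yr

F = M / τ = 37280 / 545.8 = 68.30 Gt C/yr.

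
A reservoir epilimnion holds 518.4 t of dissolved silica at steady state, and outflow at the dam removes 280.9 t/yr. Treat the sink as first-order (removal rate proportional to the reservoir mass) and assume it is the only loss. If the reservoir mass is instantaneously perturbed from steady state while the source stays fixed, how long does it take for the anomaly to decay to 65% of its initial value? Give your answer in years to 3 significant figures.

0.795 yr

For a linear reservoir the anomaly decays as exp(−t/τ) with τ = M/F = 518.4/280.9 = 1.845 yr.
exp(−t/τ) = 0.65 ⇒ t = −τ ln(0.65) = 1.845 × 0.4308 = 0.7950 yr.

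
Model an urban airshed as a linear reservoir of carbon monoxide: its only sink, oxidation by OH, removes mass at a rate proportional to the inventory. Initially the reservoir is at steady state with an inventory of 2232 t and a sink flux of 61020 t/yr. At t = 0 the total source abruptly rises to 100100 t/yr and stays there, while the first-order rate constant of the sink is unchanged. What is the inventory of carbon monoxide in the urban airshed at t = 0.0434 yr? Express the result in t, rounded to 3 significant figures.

3230 t

τ = M₀/F₀ = 2232/61020 = 0.03658 yr; rate constant k = 1/τ.
New steady state M_∞ = F₁/k = F₁·τ = 100100 × 0.03658 = 3661.5 t.
M(t) = M_∞ + (M₀ − M_∞)·e^(−t/τ); t/τ = 0.0434/0.03658 = 1.187, so e^(−t/τ) = 0.3053.
M(t) = 3661.5 − 1429 × 0.3053 = 3225.1 t.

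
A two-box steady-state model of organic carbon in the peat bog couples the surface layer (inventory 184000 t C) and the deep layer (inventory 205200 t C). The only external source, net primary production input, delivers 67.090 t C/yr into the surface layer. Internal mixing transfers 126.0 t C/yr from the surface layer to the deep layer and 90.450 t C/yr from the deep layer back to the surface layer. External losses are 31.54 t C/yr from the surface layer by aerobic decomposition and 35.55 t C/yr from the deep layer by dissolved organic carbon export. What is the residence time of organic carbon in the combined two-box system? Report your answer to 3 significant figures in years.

For the system as a whole, the A↔B exchange is internal and contributes nothing to the throughput; only the external sinks remove mass.
M_total = 184000 + 205200 = 389200 t C.
ΣF_external_out = 31.54 + 35.55 = 67.090 t C/yr.
τ = M_total / ΣF_ext = 389200 / 67.090 = 5801 yr.

5800 yr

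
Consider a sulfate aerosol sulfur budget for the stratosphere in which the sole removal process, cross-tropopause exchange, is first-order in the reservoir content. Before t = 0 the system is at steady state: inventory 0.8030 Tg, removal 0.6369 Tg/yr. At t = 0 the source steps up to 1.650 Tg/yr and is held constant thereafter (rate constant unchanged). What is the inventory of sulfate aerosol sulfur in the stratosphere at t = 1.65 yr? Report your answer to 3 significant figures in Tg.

1.74 Tg

Residence time τ = M₀/F₀ = 1.261 yr. The eventual steady state is M_∞ = M₀·(F₁/F₀) = 0.8030 × 1.650/0.6369 = 2.0803 Tg.
The anomaly ΔM(t) = M(t) − M_∞ decays as ΔM₀·e^(−t/τ) with ΔM₀ = 0.8030 − 2.0803 = −1.277 Tg.
At t = 1.65 yr, e^(−t/τ) = e^(−1.309) = 0.2702, so ΔM = −0.3451 Tg and M = 2.0803 − 0.3451 = 1.7352 Tg.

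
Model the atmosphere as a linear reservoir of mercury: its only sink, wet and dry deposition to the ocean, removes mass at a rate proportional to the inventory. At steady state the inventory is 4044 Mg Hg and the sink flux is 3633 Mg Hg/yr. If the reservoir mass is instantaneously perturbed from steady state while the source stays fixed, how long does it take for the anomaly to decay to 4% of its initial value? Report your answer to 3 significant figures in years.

3.58 yr

For a linear reservoir the anomaly decays as exp(−t/τ) with τ = M/F = 4044/3633 = 1.113 yr.
exp(−t/τ) = 0.04 ⇒ t = −τ ln(0.04) = 1.113 × 3.219 = 3.583 yr.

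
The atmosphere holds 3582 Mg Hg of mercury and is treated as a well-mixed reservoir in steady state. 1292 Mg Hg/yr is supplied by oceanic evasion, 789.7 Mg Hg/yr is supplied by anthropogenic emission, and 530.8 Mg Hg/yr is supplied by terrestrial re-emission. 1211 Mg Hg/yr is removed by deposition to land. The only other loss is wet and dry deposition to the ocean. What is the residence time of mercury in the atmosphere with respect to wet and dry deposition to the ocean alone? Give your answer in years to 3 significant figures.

At steady state ΣF_in = ΣF_out.
ΣF_in = 1292 + 789.7 + 530.8 = 2612.5 Mg Hg/yr.
Wet and dry deposition to the ocean flux = ΣF_in − (1211) = 2612.5 − 1211 = 1402 Mg Hg/yr.
τ = M / F = 3582 / 1402 = 2.556 yr.

2.56 yr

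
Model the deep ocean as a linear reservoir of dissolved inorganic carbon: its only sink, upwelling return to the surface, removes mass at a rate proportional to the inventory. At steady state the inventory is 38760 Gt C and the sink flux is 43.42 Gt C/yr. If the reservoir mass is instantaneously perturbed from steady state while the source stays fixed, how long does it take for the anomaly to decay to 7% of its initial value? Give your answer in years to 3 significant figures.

2370 yr

For a linear reservoir the anomaly decays as exp(−t/τ) with τ = M/F = 38760/43.42 = 892.7 yr.
exp(−t/τ) = 0.07 ⇒ t = −τ ln(0.07) = 892.7 × 2.659 = 2374 yr.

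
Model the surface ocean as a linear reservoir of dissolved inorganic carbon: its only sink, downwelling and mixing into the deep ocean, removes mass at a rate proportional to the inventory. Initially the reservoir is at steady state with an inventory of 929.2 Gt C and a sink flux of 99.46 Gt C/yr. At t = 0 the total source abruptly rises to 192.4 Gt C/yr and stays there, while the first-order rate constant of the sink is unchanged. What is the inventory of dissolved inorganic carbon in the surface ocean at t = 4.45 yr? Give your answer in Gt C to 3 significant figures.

The sink rate constant is k = F₀/M₀ = 99.46/929.2 = 0.1070 yr⁻¹.
Solving dM/dt = F₁ − kM with M(0) = M₀ gives M(t) = F₁/k + (M₀ − F₁/k)·e^(−kt).
F₁/k = 192.4/0.1070 = 1797.5 Gt C; kt = 0.1070 × 4.45 = 0.4763, e^(−kt) = 0.6211.
M(4.45) = 1797.5 + (929.2 − 1797.5) × 0.6211 = 1797.5 − 539.3 = 1258.2 Gt C.

1260 Gt C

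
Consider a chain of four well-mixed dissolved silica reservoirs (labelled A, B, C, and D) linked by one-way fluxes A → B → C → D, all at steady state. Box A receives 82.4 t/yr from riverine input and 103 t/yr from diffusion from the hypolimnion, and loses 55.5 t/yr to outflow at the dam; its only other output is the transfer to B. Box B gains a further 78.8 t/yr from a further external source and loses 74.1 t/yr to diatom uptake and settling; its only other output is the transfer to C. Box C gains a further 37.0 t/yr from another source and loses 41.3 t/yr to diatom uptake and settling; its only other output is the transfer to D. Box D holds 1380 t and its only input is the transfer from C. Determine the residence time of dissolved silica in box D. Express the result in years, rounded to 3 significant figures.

Box A: F(A→B) = (82.4 + 103) − 55.5 = 129.90 t/yr.
Box B: F(B→C) = (129.90 + 78.8) − 74.1 = 134.60 t/yr.
Box C: F(C→D) = (134.60 + 37.0) − 41.3 = 130.30 t/yr.
Box D throughput = its input = 130.30 t/yr; τ = 1380 / 130.30 = 10.59 yr.

10.6 yr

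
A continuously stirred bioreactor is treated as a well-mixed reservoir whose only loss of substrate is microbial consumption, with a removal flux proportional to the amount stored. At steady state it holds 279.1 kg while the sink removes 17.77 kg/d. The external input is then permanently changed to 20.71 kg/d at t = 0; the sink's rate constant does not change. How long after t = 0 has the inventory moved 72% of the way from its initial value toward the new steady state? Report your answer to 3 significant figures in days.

20.0 d

τ = M₀/F₀ = 279.1/17.77 = 15.71 d.
The remaining gap fraction is e^(−t/τ); 72% covered ⇒ e^(−t/τ) = 0.280.
t = −τ ln(0.280) = 15.71 × 1.273 = 19.99 d.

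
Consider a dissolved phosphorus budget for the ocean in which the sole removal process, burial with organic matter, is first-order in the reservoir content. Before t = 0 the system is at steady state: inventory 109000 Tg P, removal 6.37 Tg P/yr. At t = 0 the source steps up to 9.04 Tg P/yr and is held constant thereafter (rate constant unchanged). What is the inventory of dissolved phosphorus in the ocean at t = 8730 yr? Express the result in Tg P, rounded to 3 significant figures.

τ = M₀/F₀ = 109000/6.37 = 17110 yr; rate constant k = 1/τ.
New steady state M_∞ = F₁/k = F₁·τ = 9.04 × 17110 = 154690 Tg P.
M(t) = M_∞ + (M₀ − M_∞)·e^(−t/τ); t/τ = 8730/17110 = 0.5102, so e^(−t/τ) = 0.6004.
M(t) = 154690 − 45690 × 0.6004 = 127260 Tg P.

127000 Tg P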